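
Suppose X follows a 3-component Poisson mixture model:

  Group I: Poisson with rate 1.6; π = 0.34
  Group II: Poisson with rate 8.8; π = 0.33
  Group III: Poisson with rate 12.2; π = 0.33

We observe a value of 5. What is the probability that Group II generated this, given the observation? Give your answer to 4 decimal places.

Apply Bayes' rule: the posterior for each component is proportional to its prior times its likelihood at x.
Poisson probabilities:
  L_I = e^(−1.6)·1.6^5/5! = 0.017642
  L_II = e^(−8.8)·8.8^5/5! = 0.0662889
  L_III = e^(−12.2)·12.2^5/5! = 0.0113299
Weight by the priors:
  w_I·L_I = 0.34 × 0.017642 = 0.00599828
  w_II·L_II = 0.33 × 0.0662889 = 0.0218753
  w_III·L_III = 0.33 × 0.0113299 = 0.00373886
Normaliser: 0.00599828 + 0.0218753 + 0.00373886 = 0.0316125
Responsibility of Group II: 0.0218753 / 0.0316125 ≈ 0.6920

0.6920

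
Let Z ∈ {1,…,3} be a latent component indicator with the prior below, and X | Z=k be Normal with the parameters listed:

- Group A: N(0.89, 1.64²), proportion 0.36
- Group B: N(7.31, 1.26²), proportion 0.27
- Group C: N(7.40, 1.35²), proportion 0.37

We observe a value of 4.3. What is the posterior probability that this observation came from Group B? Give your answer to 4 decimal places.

0.2158

P(component k | x) = π_k·f_k(x) / marginal(x), where marginal(x) = Σ_j π_j·f_j(x).
Normal densities:
  p_A = (1/(1.64·√(2π)))·exp(−(4.3−0.89)²/(2·1.64²)) = 0.243257·exp(-2.16168) = 0.0280067
  p_B = (1/(1.26·√(2π)))·exp(−(4.3−7.31)²/(2·1.26²)) = 0.316621·exp(-2.85340) = 0.0182526
  p_C = (1/(1.35·√(2π)))·exp(−(4.3−7.40)²/(2·1.35²)) = 0.295513·exp(-2.63649) = 0.0211624
Unnormalised posteriors:
  π_A·p_A = 0.36 × 0.0280067 = 0.0100824
  π_B·p_B = 0.27 × 0.0182526 = 0.00492821
  π_C·p_C = 0.37 × 0.0211624 = 0.00783007
Denominator: 0.0100824 + 0.00492821 + 0.00783007 = 0.0228407
So the posterior for Group B is 0.00492821 / 0.0228407 ≈ 0.2158.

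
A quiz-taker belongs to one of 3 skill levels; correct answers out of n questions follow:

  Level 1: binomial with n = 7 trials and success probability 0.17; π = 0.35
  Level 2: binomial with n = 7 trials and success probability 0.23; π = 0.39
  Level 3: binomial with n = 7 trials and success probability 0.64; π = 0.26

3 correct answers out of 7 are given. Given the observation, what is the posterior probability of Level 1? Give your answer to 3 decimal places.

0.225

The responsibility of component k is π_k f_k(x) divided by Σ_j π_j f_j(x).
Evaluate each component's likelihood at the observed value:
  p_1 = C(7,3)·0.17^3·0.83^4 = 35·0.004913·0.474583 = 0.081607
  p_2 = C(7,3)·0.23^3·0.77^4 = 35·0.012167·0.35153 = 0.149697
  p_3 = C(7,3)·0.64^3·0.36^4 = 35·0.262144·0.0167962 = 0.154105
Weight by the priors:
  π_1·p_1 = 0.35 × 0.081607 = 0.0285624
  π_2·p_2 = 0.39 × 0.149697 = 0.058382
  π_3·p_3 = 0.26 × 0.154105 = 0.0400674
Normaliser: 0.0285624 + 0.058382 + 0.0400674 = 0.127012
P(Level 1 | data) = 0.0285624 / 0.127012 ≈ 0.225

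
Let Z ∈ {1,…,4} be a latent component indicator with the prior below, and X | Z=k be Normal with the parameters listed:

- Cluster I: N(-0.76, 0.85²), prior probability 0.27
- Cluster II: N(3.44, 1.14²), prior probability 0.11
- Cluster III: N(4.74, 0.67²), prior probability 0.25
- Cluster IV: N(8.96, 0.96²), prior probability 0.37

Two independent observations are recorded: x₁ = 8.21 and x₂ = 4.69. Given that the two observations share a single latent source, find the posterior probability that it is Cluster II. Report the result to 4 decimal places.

0.3168

P(component k | x) = π_k·f_k(x) / marginal(x), where marginal(x) = Σ_j π_j·f_j(x).
Since both observations come from the same component, the likelihood for component k is f_k(x₁)·f_k(x₂).
  p_I = [3.08306e-25] × [5.5515e-10] = 1.71156e-34
  p_II = [5.52426e-05] × [0.191836] = 1.05975e-05
  p_III = [8.91801e-07] × [0.593781] = 5.29534e-07
  p_IV = [0.306269] × [2.10187e-05] = 6.43737e-06
Multiply by the mixture weights:
  π_I·p_I = 0.27 × 1.71156e-34 = 4.62122e-35
  π_II·p_II = 0.11 × 1.05975e-05 = 1.16573e-06
  π_III·p_III = 0.25 × 5.29534e-07 = 1.32384e-07
  π_IV·p_IV = 0.37 × 6.43737e-06 = 2.38183e-06
Sum: 4.62122e-35 + 1.16573e-06 + 1.32384e-07 + 2.38183e-06 = 3.67994e-06
Responsibility of Cluster II: 1.16573e-06 / 3.67994e-06 ≈ 0.3168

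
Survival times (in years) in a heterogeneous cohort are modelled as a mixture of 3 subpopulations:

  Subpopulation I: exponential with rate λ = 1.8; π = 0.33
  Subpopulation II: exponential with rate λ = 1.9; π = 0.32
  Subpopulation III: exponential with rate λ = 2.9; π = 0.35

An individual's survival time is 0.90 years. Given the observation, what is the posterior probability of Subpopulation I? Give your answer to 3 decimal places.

0.389

By Bayes' theorem, P(k | x) = w_k f_k(x) / Σ_j w_j f_j(x).
Exponential densities:
  p_I = 1.8·e^(−1.8·0.90) = 1.8·e^(−1.6200) = 0.356218
  p_II = 1.9·e^(−1.9·0.90) = 1.9·e^(−1.7100) = 0.343645
  p_III = 2.9·e^(−2.9·0.90) = 2.9·e^(−2.6100) = 0.21325
Unnormalised posteriors:
  w_I·p_I = 0.33 × 0.356218 = 0.117552
  w_II·p_II = 0.32 × 0.343645 = 0.109966
  w_III·p_III = 0.35 × 0.21325 = 0.0746376
Marginal: 0.117552 + 0.109966 + 0.0746376 = 0.302156
P(Subpopulation I | x) ≈ 0.389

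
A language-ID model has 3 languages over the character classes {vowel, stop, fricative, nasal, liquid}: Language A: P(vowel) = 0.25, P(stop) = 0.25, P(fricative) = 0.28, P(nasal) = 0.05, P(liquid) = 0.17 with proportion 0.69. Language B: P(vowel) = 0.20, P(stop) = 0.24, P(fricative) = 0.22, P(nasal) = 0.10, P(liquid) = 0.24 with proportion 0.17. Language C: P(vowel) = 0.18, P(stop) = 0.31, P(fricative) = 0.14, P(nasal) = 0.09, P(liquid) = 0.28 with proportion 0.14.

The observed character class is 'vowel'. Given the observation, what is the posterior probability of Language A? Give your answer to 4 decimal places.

0.7445

P(component k | x) = P(Z=k)·f_k(x) / marginal(x), where marginal(x) = Σ_j P(Z=j)·f_j(x).
Evaluate each component's likelihood at the observed value:
  f_A = P(vowel | comp) = 0.25
  f_B = P(vowel | comp) = 0.20
  f_C = P(vowel | comp) = 0.18
Unnormalised posteriors:
  P(Z=A)·f_A = 0.69 × 0.25 = 0.1725
  P(Z=B)·f_B = 0.17 × 0.2 = 0.034
  P(Z=C)·f_C = 0.14 × 0.18 = 0.0252
Marginal: 0.1725 + 0.034 + 0.0252 = 0.2317
Responsibility of Language A: 0.1725 / 0.2317 ≈ 0.7445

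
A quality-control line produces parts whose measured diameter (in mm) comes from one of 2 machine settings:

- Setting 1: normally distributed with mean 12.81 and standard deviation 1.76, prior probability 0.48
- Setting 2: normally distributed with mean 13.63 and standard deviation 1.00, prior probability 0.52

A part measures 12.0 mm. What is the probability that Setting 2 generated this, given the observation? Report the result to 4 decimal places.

0.3596

By Bayes' theorem, P(k | x) = π_k f_k(x) / Σ_j π_j f_j(x).
Normal densities:
  f_1 = (1/(1.76·√(2π)))·exp(−(12.0−12.81)²/(2·1.76²)) = 0.226672·exp(-0.10590) = 0.203894
  f_2 = (1/(1.00·√(2π)))·exp(−(12.0−13.63)²/(2·1.00²)) = 0.398942·exp(-1.32845) = 0.105675
Multiply by the mixture weights:
  π_1·f_1 = 0.48 × 0.203894 = 0.0978689
  π_2·f_2 = 0.52 × 0.105675 = 0.0549509
Evidence: 0.0978689 + 0.0549509 = 0.15282
P(Setting 2 | 12.0 mm) ≈ 0.3596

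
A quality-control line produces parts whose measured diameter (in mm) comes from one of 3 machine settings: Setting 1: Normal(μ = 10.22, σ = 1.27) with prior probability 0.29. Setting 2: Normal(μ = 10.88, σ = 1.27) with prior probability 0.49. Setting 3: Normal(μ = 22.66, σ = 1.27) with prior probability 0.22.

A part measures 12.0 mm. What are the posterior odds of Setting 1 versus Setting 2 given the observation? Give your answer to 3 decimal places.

Only the two components matter; the odds are (π_i f_i(x)) / (π_j f_j(x)).
Evaluate each component's likelihood at the observed value:
  f_1 = 0.117636
  f_2 = 0.212924
  f_3 = 1.57822e-16
Posterior odds = (π_1·f_1) / (π_2·f_2) = (0.29·0.117636) / (0.49·0.212924) = 0.0341144 / 0.104333 ≈ 0.327

0.327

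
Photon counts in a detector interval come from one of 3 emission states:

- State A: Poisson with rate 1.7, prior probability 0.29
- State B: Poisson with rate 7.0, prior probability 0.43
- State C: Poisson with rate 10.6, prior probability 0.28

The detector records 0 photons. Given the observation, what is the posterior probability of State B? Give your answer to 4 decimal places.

By Bayes' theorem, P(k | x) = w_k f_k(x) / Σ_j w_j f_j(x).
Poisson probabilities:
  f_A = 0.182684
  f_B = 0.000911882
  f_C = 2.4916e-05
Weight by the priors:
  w_A·f_A = 0.29 × 0.182684 = 0.0529782
  w_B·f_B = 0.43 × 0.000911882 = 0.000392109
  w_C·f_C = 0.28 × 2.4916e-05 = 6.97648e-06
Evidence: 0.0529782 + 0.000392109 + 6.97648e-06 = 0.0533773
P(State B | 0 photons) = 0.000392109 / 0.0533773 ≈ 0.0073

0.0073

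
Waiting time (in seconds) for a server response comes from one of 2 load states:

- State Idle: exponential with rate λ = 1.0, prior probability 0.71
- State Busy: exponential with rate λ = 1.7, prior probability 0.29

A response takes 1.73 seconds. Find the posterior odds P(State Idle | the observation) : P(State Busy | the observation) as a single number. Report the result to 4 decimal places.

Only the two components matter; the odds are (P(Z=i) f_i(x)) / (P(Z=j) f_j(x)).
Exponential densities:
  L_Idle = 1.0·e^(−1.0·1.73) = 1.0·e^(−1.7300) = 0.177284
  L_Busy = 1.7·e^(−1.7·1.73) = 1.7·e^(−2.9410) = 0.0897819
Posterior odds = (P(Z=Idle)·L_Idle) / (P(Z=Busy)·L_Busy) = (0.71·0.177284) / (0.29·0.0897819) = 0.125872 / 0.0260368 ≈ 4.8344

4.8344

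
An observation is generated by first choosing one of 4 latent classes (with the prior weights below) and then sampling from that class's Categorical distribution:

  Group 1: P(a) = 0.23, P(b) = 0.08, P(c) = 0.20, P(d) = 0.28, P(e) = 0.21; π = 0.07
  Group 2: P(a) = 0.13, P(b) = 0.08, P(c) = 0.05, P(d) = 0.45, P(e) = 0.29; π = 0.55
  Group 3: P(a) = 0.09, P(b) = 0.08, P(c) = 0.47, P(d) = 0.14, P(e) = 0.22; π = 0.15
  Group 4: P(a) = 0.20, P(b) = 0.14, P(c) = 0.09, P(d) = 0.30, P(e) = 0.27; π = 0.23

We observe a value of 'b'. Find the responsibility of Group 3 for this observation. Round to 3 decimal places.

0.128

By Bayes' theorem, P(k | x) = w_k f_k(x) / Σ_j w_j f_j(x).
Component likelihoods at x = 'b':
  L_1 = P(b | comp) = 0.08
  L_2 = P(b | comp) = 0.08
  L_3 = P(b | comp) = 0.08
  L_4 = P(b | comp) = 0.14
Weight by the priors:
  w_1·L_1 = 0.07 × 0.08 = 0.0056
  w_2·L_2 = 0.55 × 0.08 = 0.044
  w_3·L_3 = 0.15 × 0.08 = 0.012
  w_4·L_4 = 0.23 × 0.14 = 0.0322
Marginal: 0.0056 + 0.044 + 0.012 + 0.0322 = 0.0938
Responsibility of Group 3: 0.012 / 0.0938 ≈ 0.128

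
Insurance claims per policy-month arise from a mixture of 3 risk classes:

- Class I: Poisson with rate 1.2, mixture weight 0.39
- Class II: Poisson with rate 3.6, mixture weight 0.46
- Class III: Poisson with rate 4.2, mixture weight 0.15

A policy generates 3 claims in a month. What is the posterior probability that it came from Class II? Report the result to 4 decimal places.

0.6134

P(component k | x) = w_k·f_k(x) / marginal(x), where marginal(x) = Σ_j w_j·f_j(x).
Poisson probabilities:
  f_I = 0.0867439
  f_II = 0.212469
  f_III = 0.185165
Weight by the priors:
  w_I·f_I = 0.39 × 0.0867439 = 0.0338301
  w_II·f_II = 0.46 × 0.212469 = 0.0977359
  w_III·f_III = 0.15 × 0.185165 = 0.0277748
Denominator: 0.0338301 + 0.0977359 + 0.0277748 = 0.159341
So the posterior for Class II is 0.0977359 / 0.159341 ≈ 0.6134.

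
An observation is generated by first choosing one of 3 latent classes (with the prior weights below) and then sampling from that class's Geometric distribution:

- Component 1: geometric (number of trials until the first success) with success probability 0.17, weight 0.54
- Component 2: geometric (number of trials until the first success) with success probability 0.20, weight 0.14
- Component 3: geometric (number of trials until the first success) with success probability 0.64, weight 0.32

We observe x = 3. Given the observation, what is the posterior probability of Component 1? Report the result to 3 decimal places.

0.587

The responsibility of component k is w_k f_k(x) divided by Σ_j w_j f_j(x).
Component likelihoods at x = 3:
  f_1 = 0.117113
  f_2 = 0.128
  f_3 = 0.082944
Multiply by the mixture weights:
  w_1·f_1 = 0.54 × 0.117113 = 0.063241
  w_2·f_2 = 0.14 × 0.128 = 0.01792
  w_3·f_3 = 0.32 × 0.082944 = 0.0265421
Marginal: 0.063241 + 0.01792 + 0.0265421 = 0.107703
So the posterior for Component 1 is 0.063241 / 0.107703 ≈ 0.587.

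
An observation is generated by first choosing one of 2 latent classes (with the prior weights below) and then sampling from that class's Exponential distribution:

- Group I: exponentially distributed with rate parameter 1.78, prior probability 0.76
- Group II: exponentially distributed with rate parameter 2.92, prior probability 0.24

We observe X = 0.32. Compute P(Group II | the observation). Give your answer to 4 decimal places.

0.2645

By Bayes' theorem, P(k | x) = P(Z=k) f_k(x) / Σ_j P(Z=j) f_j(x).
Component likelihoods at x = 0.32:
  L_I = 1.00704
  L_II = 1.14704
Unnormalised posteriors:
  P(Z=I)·L_I = 0.76 × 1.00704 = 0.765349
  P(Z=II)·L_II = 0.24 × 1.14704 = 0.275289
Denominator: 0.765349 + 0.275289 = 1.04064
Responsibility of Group II: 0.275289 / 1.04064 ≈ 0.2645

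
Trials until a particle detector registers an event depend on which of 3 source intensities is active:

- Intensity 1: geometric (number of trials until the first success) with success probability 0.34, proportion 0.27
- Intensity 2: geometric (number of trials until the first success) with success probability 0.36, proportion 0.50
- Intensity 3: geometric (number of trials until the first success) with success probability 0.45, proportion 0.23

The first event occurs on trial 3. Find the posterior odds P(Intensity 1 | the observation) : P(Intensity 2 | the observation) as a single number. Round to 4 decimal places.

Posterior odds = (P(Z=i) f_i(x)) / (P(Z=j) f_j(x)); the normalising sum cancels.
Component likelihoods at x = 3:
  p_1 = 0.148104
  p_2 = 0.147456
  p_3 = 0.136125
Odds = (0.27/0.50) × (0.148104/0.147456) = 0.54 × 1.00439 ≈ 0.5424

0.5424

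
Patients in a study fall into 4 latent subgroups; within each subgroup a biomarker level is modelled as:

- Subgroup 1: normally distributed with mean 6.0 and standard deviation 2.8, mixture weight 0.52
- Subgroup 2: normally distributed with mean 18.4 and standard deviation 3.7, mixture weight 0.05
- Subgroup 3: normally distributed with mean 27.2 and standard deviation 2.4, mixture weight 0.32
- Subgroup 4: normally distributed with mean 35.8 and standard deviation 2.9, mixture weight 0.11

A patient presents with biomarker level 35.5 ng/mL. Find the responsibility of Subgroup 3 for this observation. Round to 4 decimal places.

0.0089

Posterior ∝ prior × likelihood, so P(k | x) ∝ π_k f_k(x); normalise over all components.
Component likelihoods at x = 35.5 ng/mL:
  p_1 = (1/(2.8·√(2π)))·exp(−(35.5−6.0)²/(2·2.8²)) = 0.142479·exp(-55.50064) = 1.12236e-25
  p_2 = (1/(3.7·√(2π)))·exp(−(35.5−18.4)²/(2·3.7²)) = 0.107822·exp(-10.67969) = 2.48071e-06
  p_3 = (1/(2.4·√(2π)))·exp(−(35.5−27.2)²/(2·2.4²)) = 0.166226·exp(-5.98003) = 0.000420342
  p_4 = (1/(2.9·√(2π)))·exp(−(35.5−35.8)²/(2·2.9²)) = 0.137566·exp(-0.00535) = 0.136832
Multiply by the mixture weights:
  π_1·p_1 = 0.52 × 1.12236e-25 = 5.83626e-26
  π_2·p_2 = 0.05 × 2.48071e-06 = 1.24036e-07
  π_3·p_3 = 0.32 × 0.000420342 = 0.000134509
  π_4·p_4 = 0.11 × 0.136832 = 0.0150515
Marginal: 5.83626e-26 + 1.24036e-07 + 0.000134509 + 0.0150515 = 0.0151862
Responsibility of Subgroup 3: 0.000134509 / 0.0151862 ≈ 0.0089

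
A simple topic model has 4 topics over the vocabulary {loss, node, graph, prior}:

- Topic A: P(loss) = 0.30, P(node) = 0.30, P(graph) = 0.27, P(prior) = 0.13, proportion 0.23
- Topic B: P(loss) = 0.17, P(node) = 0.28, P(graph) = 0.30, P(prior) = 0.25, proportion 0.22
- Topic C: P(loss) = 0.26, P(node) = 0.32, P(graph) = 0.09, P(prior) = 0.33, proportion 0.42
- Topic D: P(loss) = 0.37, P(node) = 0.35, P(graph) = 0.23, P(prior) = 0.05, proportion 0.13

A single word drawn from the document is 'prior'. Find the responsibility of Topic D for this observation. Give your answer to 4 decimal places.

By Bayes' theorem, P(k | x) = π_k f_k(x) / Σ_j π_j f_j(x).
Component likelihoods at x = 'prior':
  p_A = P(prior | comp) = 0.13
  p_B = P(prior | comp) = 0.25
  p_C = P(prior | comp) = 0.33
  p_D = P(prior | comp) = 0.05
Weight by the priors:
  π_A·p_A = 0.23 × 0.13 = 0.0299
  π_B·p_B = 0.22 × 0.25 = 0.055
  π_C·p_C = 0.42 × 0.33 = 0.1386
  π_D·p_D = 0.13 × 0.05 = 0.0065
Sum: 0.0299 + 0.055 + 0.1386 + 0.0065 = 0.23
P(Topic D | data) ≈ 0.0283

0.0283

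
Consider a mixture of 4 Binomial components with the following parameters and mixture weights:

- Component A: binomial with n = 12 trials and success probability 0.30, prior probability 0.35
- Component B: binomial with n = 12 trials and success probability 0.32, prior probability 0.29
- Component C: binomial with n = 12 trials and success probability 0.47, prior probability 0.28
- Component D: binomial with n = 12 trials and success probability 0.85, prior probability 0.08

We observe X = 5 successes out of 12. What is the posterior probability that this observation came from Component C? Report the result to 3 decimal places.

P(component k | x) = w_k·f_k(x) / marginal(x), where marginal(x) = Σ_j w_j·f_j(x).
Binomial probabilities:
  p_A = C(12,5)·0.30^5·0.70^7 = 792·0.00243·0.0823543 = 0.158496
  p_B = C(12,5)·0.32^5·0.68^7 = 792·0.00335544·0.0672299 = 0.178664
  p_C = C(12,5)·0.47^5·0.53^7 = 792·0.0229345·0.0117471 = 0.213376
  p_D = C(12,5)·0.85^5·0.15^7 = 792·0.443705·1.70859e-06 = 0.000600425
Prior × likelihood for each component:
  w_A·p_A = 0.35 × 0.158496 = 0.0554735
  w_B·p_B = 0.29 × 0.178664 = 0.0518126
  w_C·p_C = 0.28 × 0.213376 = 0.0597453
  w_D·p_D = 0.08 × 0.000600425 = 4.8034e-05
Evidence: 0.0554735 + 0.0518126 + 0.0597453 + 4.8034e-05 = 0.167079
Responsibility of Component C: 0.0597453 / 0.167079 ≈ 0.358

0.358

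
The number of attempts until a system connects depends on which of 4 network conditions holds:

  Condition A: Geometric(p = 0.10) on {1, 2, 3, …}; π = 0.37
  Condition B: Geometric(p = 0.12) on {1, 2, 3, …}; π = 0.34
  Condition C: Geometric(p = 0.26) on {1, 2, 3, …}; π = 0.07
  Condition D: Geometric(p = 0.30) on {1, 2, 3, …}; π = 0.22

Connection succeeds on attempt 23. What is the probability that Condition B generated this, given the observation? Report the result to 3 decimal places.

0.399

Posterior ∝ prior × likelihood, so P(k | x) ∝ P(Z=k) f_k(x); normalise over all components.
Evaluate each component's likelihood at the observed value:
  p_A = 0.10·(1−0.10)^22 = 0.10·0.0984771 = 0.00984771
  p_B = 0.12·(1−0.12)^22 = 0.12·0.0600646 = 0.00720776
  p_C = 0.26·(1−0.26)^22 = 0.26·0.00132769 = 0.0003452
  p_D = 0.30·(1−0.30)^22 = 0.30·0.000390982 = 0.000117295
Unnormalised posteriors:
  P(Z=A)·p_A = 0.37 × 0.00984771 = 0.00364365
  P(Z=B)·p_B = 0.34 × 0.00720776 = 0.00245064
  P(Z=C)·p_C = 0.07 × 0.0003452 = 2.4164e-05
  P(Z=D)·p_D = 0.22 × 0.000117295 = 2.58048e-05
Sum: 0.00364365 + 0.00245064 + 2.4164e-05 + 2.58048e-05 = 0.00614426
P(Condition B | the observation) = 0.00245064 / 0.00614426 ≈ 0.399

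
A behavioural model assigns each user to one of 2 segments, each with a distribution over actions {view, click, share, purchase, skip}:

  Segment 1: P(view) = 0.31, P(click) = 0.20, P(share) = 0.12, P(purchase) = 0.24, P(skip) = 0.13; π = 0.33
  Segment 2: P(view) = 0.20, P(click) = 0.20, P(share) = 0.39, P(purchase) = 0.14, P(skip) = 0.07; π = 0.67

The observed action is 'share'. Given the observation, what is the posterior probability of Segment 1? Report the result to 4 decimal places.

Posterior ∝ prior × likelihood, so P(k | x) ∝ π_k f_k(x); normalise over all components.
Component likelihoods at x = 'share':
  f_1 = P(share | comp) = 0.12
  f_2 = P(share | comp) = 0.39
Weight by the priors:
  π_1·f_1 = 0.33 × 0.12 = 0.0396
  π_2·f_2 = 0.67 × 0.39 = 0.2613
Marginal: 0.0396 + 0.2613 = 0.3009
P(Segment 1 | data) = 0.0396 / 0.3009 ≈ 0.1316

0.1316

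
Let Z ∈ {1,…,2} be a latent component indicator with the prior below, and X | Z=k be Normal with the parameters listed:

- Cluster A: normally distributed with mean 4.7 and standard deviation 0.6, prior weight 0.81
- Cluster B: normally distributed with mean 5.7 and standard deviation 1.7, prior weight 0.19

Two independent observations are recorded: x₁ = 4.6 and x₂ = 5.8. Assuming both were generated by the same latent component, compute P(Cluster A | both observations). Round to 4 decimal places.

Apply Bayes' rule: the posterior for each component is proportional to its prior times its likelihood at x.
Since both observations come from the same component, the likelihood for component k is f_k(x₁)·f_k(x₂).
  L_A = [(1/(0.6·√(2π)))·exp(−(4.6−4.7)²/(2·0.6²)) = 0.664904·exp(-0.01389) = 0.655733] × [0.123852] = 0.0812138
  L_B = [(1/(1.7·√(2π)))·exp(−(4.6−5.7)²/(2·1.7²)) = 0.234672·exp(-0.20934) = 0.190346] × [0.234266] = 0.0445918
Weight by the priors:
  w_A·L_A = 0.81 × 0.0812138 = 0.0657832
  w_B·L_B = 0.19 × 0.0445918 = 0.00847243
Normaliser: 0.0657832 + 0.00847243 = 0.0742556
Responsibility of Cluster A: 0.0657832 / 0.0742556 ≈ 0.8859

0.8859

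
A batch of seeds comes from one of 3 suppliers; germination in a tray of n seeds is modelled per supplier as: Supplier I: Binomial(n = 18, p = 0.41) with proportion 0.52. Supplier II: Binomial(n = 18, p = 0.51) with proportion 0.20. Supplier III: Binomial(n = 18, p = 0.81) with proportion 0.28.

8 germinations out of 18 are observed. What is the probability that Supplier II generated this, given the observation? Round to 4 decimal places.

0.2558

Apply Bayes' rule: the posterior for each component is proportional to its prior times its likelihood at x.
Binomial probabilities:
  f_I = 0.178586
  f_II = 0.159801
  f_III = 0.000497134
Multiply by the mixture weights:
  π_I·f_I = 0.52 × 0.178586 = 0.0928649
  π_II·f_II = 0.20 × 0.159801 = 0.0319602
  π_III·f_III = 0.28 × 0.000497134 = 0.000139198
Normaliser: 0.0928649 + 0.0319602 + 0.000139198 = 0.124964
So the posterior for Supplier II is 0.0319602 / 0.124964 ≈ 0.2558.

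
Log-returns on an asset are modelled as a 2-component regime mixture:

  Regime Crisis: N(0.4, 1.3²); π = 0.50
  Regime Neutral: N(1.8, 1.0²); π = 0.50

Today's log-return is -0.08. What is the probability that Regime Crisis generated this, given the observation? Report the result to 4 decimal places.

Posterior ∝ prior × likelihood, so P(k | x) ∝ w_k f_k(x); normalise over all components.
Evaluate each component's likelihood at the observed value:
  L_Crisis = (1/(1.3·√(2π)))·exp(−(-0.08−0.4)²/(2·1.3²)) = 0.306879·exp(-0.06817) = 0.286657
  L_Neutral = (1/(1.0·√(2π)))·exp(−(-0.08−1.8)²/(2·1.0²)) = 0.398942·exp(-1.76720) = 0.0681436
Unnormalised posteriors:
  w_Crisis·L_Crisis = 0.50 × 0.286657 = 0.143329
  w_Neutral·L_Neutral = 0.50 × 0.0681436 = 0.0340718
Sum: 0.143329 + 0.0340718 = 0.1774
P(Regime Crisis | the observation) = 0.143329 / 0.1774 ≈ 0.8079

0.8079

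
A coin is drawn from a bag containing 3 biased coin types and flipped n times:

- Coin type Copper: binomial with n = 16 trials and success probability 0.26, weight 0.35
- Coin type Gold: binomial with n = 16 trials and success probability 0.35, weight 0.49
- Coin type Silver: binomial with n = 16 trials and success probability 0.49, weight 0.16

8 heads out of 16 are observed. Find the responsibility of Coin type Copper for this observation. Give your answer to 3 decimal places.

P(component k | x) = π_k·f_k(x) / marginal(x), where marginal(x) = Σ_j π_j·f_j(x).
Evaluate each component's likelihood at the observed value:
  p_Copper = 0.0241668
  p_Gold = 0.0923485
  p_Silver = 0.195753
Multiply by the mixture weights:
  π_Copper·p_Copper = 0.35 × 0.0241668 = 0.00845838
  π_Gold·p_Gold = 0.49 × 0.0923485 = 0.0452508
  π_Silver·p_Silver = 0.16 × 0.195753 = 0.0313205
Normaliser: 0.00845838 + 0.0452508 + 0.0313205 = 0.0850296
Responsibility of Coin type Copper: 0.00845838 / 0.0850296 ≈ 0.099

0.099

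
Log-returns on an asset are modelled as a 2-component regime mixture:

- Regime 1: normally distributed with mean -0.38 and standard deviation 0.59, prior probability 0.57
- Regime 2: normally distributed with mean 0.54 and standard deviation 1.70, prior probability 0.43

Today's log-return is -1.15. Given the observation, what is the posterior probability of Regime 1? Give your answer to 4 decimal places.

0.7276

Apply Bayes' rule: the posterior for each component is proportional to its prior times its likelihood at x.
Normal densities:
  p_1 = (1/(0.59·√(2π)))·exp(−(-1.15−-0.38)²/(2·0.59²)) = 0.676173·exp(-0.85162) = 0.288538
  p_2 = (1/(1.70·√(2π)))·exp(−(-1.15−0.54)²/(2·1.70²)) = 0.234672·exp(-0.49413) = 0.143173
Multiply by the mixture weights:
  π_1·p_1 = 0.57 × 0.288538 = 0.164467
  π_2·p_2 = 0.43 × 0.143173 = 0.0615644
Evidence: 0.164467 + 0.0615644 = 0.226031
P(Regime 1 | -1.15) = 0.164467 / 0.226031 ≈ 0.7276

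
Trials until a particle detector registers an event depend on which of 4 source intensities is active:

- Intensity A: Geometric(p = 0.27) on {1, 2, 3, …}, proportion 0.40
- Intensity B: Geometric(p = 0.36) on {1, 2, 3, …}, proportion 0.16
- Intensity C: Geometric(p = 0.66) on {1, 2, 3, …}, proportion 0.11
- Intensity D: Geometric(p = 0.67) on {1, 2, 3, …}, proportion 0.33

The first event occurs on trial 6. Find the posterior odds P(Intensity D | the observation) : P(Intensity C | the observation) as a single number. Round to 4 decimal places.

2.6232

Since P(k|x) ∝ w_k f_k(x), the posterior odds are w_i f_i(x) / (w_j f_j(x)).
Evaluate each component's likelihood at the observed value:
  f_A = 0.27·(1−0.27)^5 = 0.27·0.207307 = 0.0559729
  f_B = 0.36·(1−0.36)^5 = 0.36·0.107374 = 0.0386547
  f_C = 0.66·(1−0.66)^5 = 0.66·0.00454354 = 0.00299874
  f_D = 0.67·(1−0.67)^5 = 0.67·0.00391354 = 0.00262207
Odds = (0.33/0.11) × (0.00262207/0.00299874) = 3 × 0.874392 ≈ 2.6232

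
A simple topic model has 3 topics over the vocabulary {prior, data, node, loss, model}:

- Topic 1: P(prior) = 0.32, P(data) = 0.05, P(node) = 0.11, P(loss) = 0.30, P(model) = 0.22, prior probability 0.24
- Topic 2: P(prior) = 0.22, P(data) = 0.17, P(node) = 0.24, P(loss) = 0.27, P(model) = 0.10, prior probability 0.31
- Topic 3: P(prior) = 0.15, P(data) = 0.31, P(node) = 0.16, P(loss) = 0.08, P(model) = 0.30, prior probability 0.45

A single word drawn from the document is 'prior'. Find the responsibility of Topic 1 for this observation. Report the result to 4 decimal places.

0.3614

Apply Bayes' rule: the posterior for each component is proportional to its prior times its likelihood at x.
Evaluate each component's likelihood at the observed value:
  p_1 = P(prior | comp) = 0.32
  p_2 = P(prior | comp) = 0.22
  p_3 = P(prior | comp) = 0.15
Unnormalised posteriors:
  π_1·p_1 = 0.24 × 0.32 = 0.0768
  π_2·p_2 = 0.31 × 0.22 = 0.0682
  π_3·p_3 = 0.45 × 0.15 = 0.0675
Normaliser: 0.0768 + 0.0682 + 0.0675 = 0.2125
P(Topic 1 | data) ≈ 0.3614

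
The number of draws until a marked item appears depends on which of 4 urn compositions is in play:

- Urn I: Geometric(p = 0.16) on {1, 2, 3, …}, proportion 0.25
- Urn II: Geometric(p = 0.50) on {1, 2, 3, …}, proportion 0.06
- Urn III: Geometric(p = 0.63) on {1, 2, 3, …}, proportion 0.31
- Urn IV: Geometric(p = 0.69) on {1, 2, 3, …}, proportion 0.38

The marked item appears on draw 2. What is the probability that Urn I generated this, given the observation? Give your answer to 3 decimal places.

Apply Bayes' rule: the posterior for each component is proportional to its prior times its likelihood at x.
Evaluate each component's likelihood at the observed value:
  L_I = 0.1344
  L_II = 0.25
  L_III = 0.2331
  L_IV = 0.2139
Multiply by the mixture weights:
  P(Z=I)·L_I = 0.25 × 0.1344 = 0.0336
  P(Z=II)·L_II = 0.06 × 0.25 = 0.015
  P(Z=III)·L_III = 0.31 × 0.2331 = 0.072261
  P(Z=IV)·L_IV = 0.38 × 0.2139 = 0.081282
Marginal: 0.0336 + 0.015 + 0.072261 + 0.081282 = 0.202143
P(Urn I | the observation) = 0.0336 / 0.202143 ≈ 0.166

0.166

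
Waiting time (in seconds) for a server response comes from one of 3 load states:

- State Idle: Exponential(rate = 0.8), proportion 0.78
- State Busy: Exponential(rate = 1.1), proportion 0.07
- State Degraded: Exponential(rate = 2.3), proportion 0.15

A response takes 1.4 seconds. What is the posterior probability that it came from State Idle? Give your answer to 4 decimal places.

Apply Bayes' rule: the posterior for each component is proportional to its prior times its likelihood at x.
Component likelihoods at x = 1.4 seconds:
  L_Idle = 0.261024
  L_Busy = 0.235819
  L_Degraded = 0.0918966
Weight by the priors:
  P(Z=Idle)·L_Idle = 0.78 × 0.261024 = 0.203599
  P(Z=Busy)·L_Busy = 0.07 × 0.235819 = 0.0165073
  P(Z=Degraded)·L_Degraded = 0.15 × 0.0918966 = 0.0137845
Sum: 0.203599 + 0.0165073 + 0.0137845 = 0.23389
P(State Idle | data) ≈ 0.8705

0.8705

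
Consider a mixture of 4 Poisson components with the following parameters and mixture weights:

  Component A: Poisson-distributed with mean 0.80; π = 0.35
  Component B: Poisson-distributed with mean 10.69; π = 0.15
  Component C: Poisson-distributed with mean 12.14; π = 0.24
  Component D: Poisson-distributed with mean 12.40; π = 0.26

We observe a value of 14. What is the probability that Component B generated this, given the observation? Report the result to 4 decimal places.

By Bayes' theorem, P(k | x) = π_k f_k(x) / Σ_j π_j f_j(x).
Component likelihoods at x = 14:
  p_A = 2.26681e-13
  p_B = 0.066477
  p_C = 0.0925376
  p_D = 0.0959939
Weight by the priors:
  π_A·p_A = 0.35 × 2.26681e-13 = 7.93385e-14
  π_B·p_B = 0.15 × 0.066477 = 0.00997155
  π_C·p_C = 0.24 × 0.0925376 = 0.022209
  π_D·p_D = 0.26 × 0.0959939 = 0.0249584
Denominator: 7.93385e-14 + 0.00997155 + 0.022209 + 0.0249584 = 0.057139
P(Component B | x) ≈ 0.1745

0.1745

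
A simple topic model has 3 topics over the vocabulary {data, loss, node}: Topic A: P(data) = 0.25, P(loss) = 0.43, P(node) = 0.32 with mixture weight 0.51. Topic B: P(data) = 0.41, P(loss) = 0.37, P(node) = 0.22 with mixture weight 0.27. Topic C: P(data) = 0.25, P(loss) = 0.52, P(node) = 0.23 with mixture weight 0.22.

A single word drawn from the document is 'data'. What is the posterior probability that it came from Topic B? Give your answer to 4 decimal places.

Posterior ∝ prior × likelihood, so P(k | x) ∝ π_k f_k(x); normalise over all components.
Evaluate each component's likelihood at the observed value:
  f_A = 0.25
  f_B = 0.41
  f_C = 0.25
Unnormalised posteriors:
  π_A·f_A = 0.51 × 0.25 = 0.1275
  π_B·f_B = 0.27 × 0.41 = 0.1107
  π_C·f_C = 0.22 × 0.25 = 0.055
Marginal: 0.1275 + 0.1107 + 0.055 = 0.2932
P(Topic B | x) = 0.1107 / 0.2932 ≈ 0.3776

0.3776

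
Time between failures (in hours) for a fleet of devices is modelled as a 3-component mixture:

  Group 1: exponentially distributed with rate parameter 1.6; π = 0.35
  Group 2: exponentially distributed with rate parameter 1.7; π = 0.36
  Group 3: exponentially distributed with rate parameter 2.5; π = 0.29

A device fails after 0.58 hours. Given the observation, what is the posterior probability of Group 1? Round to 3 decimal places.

0.357

The responsibility of component k is π_k f_k(x) divided by Σ_j π_j f_j(x).
Component likelihoods at x = 0.58 hours:
  p_1 = 0.63255
  p_2 = 0.634212
  p_3 = 0.586426
Unnormalised posteriors:
  π_1·p_1 = 0.35 × 0.63255 = 0.221392
  π_2·p_2 = 0.36 × 0.634212 = 0.228316
  π_3·p_3 = 0.29 × 0.586426 = 0.170063
Evidence: 0.221392 + 0.228316 + 0.170063 = 0.619772
So the posterior for Group 1 is 0.221392 / 0.619772 ≈ 0.357.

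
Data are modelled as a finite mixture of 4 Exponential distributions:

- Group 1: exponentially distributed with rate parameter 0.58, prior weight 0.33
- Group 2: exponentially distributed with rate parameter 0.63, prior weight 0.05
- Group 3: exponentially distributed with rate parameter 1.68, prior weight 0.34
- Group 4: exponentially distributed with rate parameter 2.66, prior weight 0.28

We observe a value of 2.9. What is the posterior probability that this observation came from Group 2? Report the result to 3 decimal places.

The responsibility of component k is π_k f_k(x) divided by Σ_j π_j f_j(x).
Exponential densities:
  L_1 = 0.58·e^(−0.58·2.9) = 0.58·e^(−1.6820) = 0.107881
  L_2 = 0.63·e^(−0.63·2.9) = 0.63·e^(−1.8270) = 0.101364
  L_3 = 1.68·e^(−1.68·2.9) = 1.68·e^(−4.8720) = 0.0128655
  L_4 = 2.66·e^(−2.66·2.9) = 2.66·e^(−7.7140) = 0.00118777
Multiply by the mixture weights:
  π_1·L_1 = 0.33 × 0.107881 = 0.0356007
  π_2·L_2 = 0.05 × 0.101364 = 0.00506821
  π_3·L_3 = 0.34 × 0.0128655 = 0.00437427
  π_4·L_4 = 0.28 × 0.00118777 = 0.000332577
Normaliser: 0.0356007 + 0.00506821 + 0.00437427 + 0.000332577 = 0.0453758
P(Group 2 | 2.9) = 0.00506821 / 0.0453758 ≈ 0.112

0.112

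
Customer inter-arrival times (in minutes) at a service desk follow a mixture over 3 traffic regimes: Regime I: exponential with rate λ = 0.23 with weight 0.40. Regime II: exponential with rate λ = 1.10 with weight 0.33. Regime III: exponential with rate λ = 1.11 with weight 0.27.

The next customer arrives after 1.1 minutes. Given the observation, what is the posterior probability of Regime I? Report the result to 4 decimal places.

The responsibility of component k is π_k f_k(x) divided by Σ_j π_j f_j(x).
Evaluate each component's likelihood at the observed value:
  p_I = 0.178588
  p_II = 0.328017
  p_III = 0.327378
Weight by the priors:
  π_I·p_I = 0.40 × 0.178588 = 0.071435
  π_II·p_II = 0.33 × 0.328017 = 0.108246
  π_III·p_III = 0.27 × 0.327378 = 0.088392
Denominator: 0.071435 + 0.108246 + 0.088392 = 0.268073
P(Regime I | the observation) = 0.071435 / 0.268073 ≈ 0.2665

0.2665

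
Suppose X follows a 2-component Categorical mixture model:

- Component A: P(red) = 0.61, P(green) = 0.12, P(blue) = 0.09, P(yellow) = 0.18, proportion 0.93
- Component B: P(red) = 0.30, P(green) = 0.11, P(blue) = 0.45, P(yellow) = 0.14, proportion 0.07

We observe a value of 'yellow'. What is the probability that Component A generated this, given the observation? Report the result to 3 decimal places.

The responsibility of component k is π_k f_k(x) divided by Σ_j π_j f_j(x).
Component likelihoods at x = 'yellow':
  p_A = P(yellow | comp) = 0.18
  p_B = P(yellow | comp) = 0.14
Prior × likelihood for each component:
  π_A·p_A = 0.93 × 0.18 = 0.1674
  π_B·p_B = 0.07 × 0.14 = 0.0098
Evidence: 0.1674 + 0.0098 = 0.1772
Responsibility of Component A: 0.1674 / 0.1772 ≈ 0.945

0.945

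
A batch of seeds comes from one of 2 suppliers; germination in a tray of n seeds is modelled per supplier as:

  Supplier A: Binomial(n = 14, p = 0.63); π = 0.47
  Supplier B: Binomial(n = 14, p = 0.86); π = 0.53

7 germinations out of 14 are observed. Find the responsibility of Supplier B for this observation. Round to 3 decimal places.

0.011

P(component k | x) = P(Z=k)·f_k(x) / marginal(x), where marginal(x) = Σ_j P(Z=j)·f_j(x).
Binomial probabilities:
  p_A = C(14,7)·0.63^7·0.37^7 = 3432·0.0393898·0.000949319 = 0.128334
  p_B = C(14,7)·0.86^7·0.14^7 = 3432·0.347928·1.05414e-06 = 0.00125873
Prior × likelihood for each component:
  P(Z=A)·p_A = 0.47 × 0.128334 = 0.0603172
  P(Z=B)·p_B = 0.53 × 0.00125873 = 0.000667127
Sum: 0.0603172 + 0.000667127 = 0.0609843
P(Supplier B | x) = 0.000667127 / 0.0609843 ≈ 0.011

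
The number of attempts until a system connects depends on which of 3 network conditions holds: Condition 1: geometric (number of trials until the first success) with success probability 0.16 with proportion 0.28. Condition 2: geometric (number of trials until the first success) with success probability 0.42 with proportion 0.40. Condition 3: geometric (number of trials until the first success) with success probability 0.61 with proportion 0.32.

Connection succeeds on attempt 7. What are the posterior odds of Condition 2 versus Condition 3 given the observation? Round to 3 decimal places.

Posterior odds = (π_i f_i(x)) / (π_j f_j(x)); the normalising sum cancels.
Geometric probabilities:
  f_1 = 0.0562077
  f_2 = 0.0159889
  f_3 = 0.00214643
0.00639554 / 0.000686859 ≈ 9.311

9.311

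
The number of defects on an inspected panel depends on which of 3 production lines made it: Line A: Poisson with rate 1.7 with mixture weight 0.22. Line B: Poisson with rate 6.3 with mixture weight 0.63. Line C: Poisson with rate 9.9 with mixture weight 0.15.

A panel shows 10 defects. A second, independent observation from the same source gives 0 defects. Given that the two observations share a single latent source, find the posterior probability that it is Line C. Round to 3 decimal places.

0.016

Posterior ∝ prior × likelihood, so P(k | x) ∝ w_k f_k(x); normalise over all components.
Since both observations come from the same component, the likelihood for component k is f_k(x₁)·f_k(x₂).
  f_A = [e^(−1.7)·1.7^10/10! = 1.01491e-05] × [0.182684] = 1.85406e-06
  f_B = [e^(−6.3)·6.3^10/10! = 0.0498411] × [0.0018363] = 9.15234e-05
  f_C = [e^(−9.9)·9.9^10/10! = 0.125047] × [5.01747e-05] = 6.2742e-06
Prior × likelihood for each component:
  w_A·f_A = 0.22 × 1.85406e-06 = 4.07894e-07
  w_B·f_B = 0.63 × 9.15234e-05 = 5.76597e-05
  w_C·f_C = 0.15 × 6.2742e-06 = 9.4113e-07
Marginal: 4.07894e-07 + 5.76597e-05 + 9.4113e-07 = 5.90087e-05
P(Line C | x₁,x₂) ≈ 0.016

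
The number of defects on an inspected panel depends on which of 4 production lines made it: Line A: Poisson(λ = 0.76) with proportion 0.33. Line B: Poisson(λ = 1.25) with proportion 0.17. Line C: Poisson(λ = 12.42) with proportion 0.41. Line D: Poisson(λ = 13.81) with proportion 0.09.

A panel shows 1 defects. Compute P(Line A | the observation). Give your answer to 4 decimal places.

0.6582

Posterior ∝ prior × likelihood, so P(k | x) ∝ π_k f_k(x); normalise over all components.
Evaluate each component's likelihood at the observed value:
  L_A = 0.355426
  L_B = 0.358131
  L_C = 5.014e-05
  L_D = 1.38863e-05
Prior × likelihood for each component:
  π_A·L_A = 0.33 × 0.355426 = 0.117291
  π_B·L_B = 0.17 × 0.358131 = 0.0608823
  π_C·L_C = 0.41 × 5.014e-05 = 2.05574e-05
  π_D·L_D = 0.09 × 1.38863e-05 = 1.24977e-06
Evidence: 0.117291 + 0.0608823 + 2.05574e-05 + 1.24977e-06 = 0.178195
P(Line A | the observation) ≈ 0.6582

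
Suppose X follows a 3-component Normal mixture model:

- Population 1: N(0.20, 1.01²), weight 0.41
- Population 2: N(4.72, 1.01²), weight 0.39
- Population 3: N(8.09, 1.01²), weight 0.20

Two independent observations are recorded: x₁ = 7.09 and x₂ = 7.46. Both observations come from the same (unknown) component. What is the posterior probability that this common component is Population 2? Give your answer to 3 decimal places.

The responsibility of component k is P(Z=k) f_k(x) divided by Σ_j P(Z=j) f_j(x).
Since both observations come from the same component, the likelihood for component k is f_k(x₁)·f_k(x₂).
  f_1 = [3.09935e-11] × [2.3812e-12] = 7.38017e-23
  f_2 = [0.0251725] × [0.00996452] = 0.000250832
  f_3 = [0.241947] × [0.325163] = 0.0786722
Unnormalised posteriors:
  P(Z=1)·f_1 = 0.41 × 7.38017e-23 = 3.02587e-23
  P(Z=2)·f_2 = 0.39 × 0.000250832 = 9.78246e-05
  P(Z=3)·f_3 = 0.20 × 0.0786722 = 0.0157344
Denominator: 3.02587e-23 + 9.78246e-05 + 0.0157344 = 0.0158323
Responsibility of Population 2: 9.78246e-05 / 0.0158323 ≈ 0.006

0.006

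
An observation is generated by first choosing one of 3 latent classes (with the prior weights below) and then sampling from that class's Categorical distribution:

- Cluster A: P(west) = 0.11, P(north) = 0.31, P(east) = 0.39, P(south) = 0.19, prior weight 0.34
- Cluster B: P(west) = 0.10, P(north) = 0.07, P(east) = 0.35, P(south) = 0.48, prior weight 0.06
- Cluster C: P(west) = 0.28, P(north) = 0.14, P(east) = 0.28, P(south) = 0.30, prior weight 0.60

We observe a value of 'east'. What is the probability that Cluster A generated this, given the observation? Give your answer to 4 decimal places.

Apply Bayes' rule: the posterior for each component is proportional to its prior times its likelihood at x.
Component likelihoods at x = 'east':
  L_A = P(east | comp) = 0.39
  L_B = P(east | comp) = 0.35
  L_C = P(east | comp) = 0.28
Unnormalised posteriors:
  π_A·L_A = 0.34 × 0.39 = 0.1326
  π_B·L_B = 0.06 × 0.35 = 0.021
  π_C·L_C = 0.60 × 0.28 = 0.168
Sum: 0.1326 + 0.021 + 0.168 = 0.3216
P(Cluster A | 'east') ≈ 0.4123

0.4123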